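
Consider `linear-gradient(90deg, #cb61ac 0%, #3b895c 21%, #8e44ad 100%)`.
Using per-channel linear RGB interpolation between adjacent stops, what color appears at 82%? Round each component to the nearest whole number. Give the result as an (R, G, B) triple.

82% lies between the 21% and 100% stops, so the local fraction is t = (82 − 21)/(100 − 21) = 61/79 ≈ 0.7722.
#3b895c → (59, 137, 92); #8e44ad → (142, 68, 173).
R = 59 + 0.7722 × (142 − 59) = 123.093 → 123
G = 137 + 0.7722 × (68 − 137) = 83.718 → 84
B = 92 + 0.7722 × (173 − 92) = 154.548 → 155

(123, 84, 155)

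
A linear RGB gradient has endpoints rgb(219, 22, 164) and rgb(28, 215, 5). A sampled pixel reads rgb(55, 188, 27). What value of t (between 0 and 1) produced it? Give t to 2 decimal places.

Invert the lerp on the G channel (largest span, 193): t = (188 − 22) / (215 − 22) = 166/193 = 0.8601.
Check on R: (55 − 219)/(28 − 219) = 0.8586 ✓

0.86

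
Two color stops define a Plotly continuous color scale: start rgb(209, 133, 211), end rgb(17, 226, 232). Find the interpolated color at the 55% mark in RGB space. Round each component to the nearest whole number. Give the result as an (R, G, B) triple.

55% corresponds to t = 0.55.
R = 209 + 0.55 × (17 − 209) = 209 + 0.55 × -192 = 103.4 → 103
G = 133 + 0.55 × (226 − 133) = 133 + 0.55 × 93 = 184.15 → 184
B = 211 + 0.55 × (232 − 211) = 211 + 0.55 × 21 = 222.55 → 223

(103, 184, 223)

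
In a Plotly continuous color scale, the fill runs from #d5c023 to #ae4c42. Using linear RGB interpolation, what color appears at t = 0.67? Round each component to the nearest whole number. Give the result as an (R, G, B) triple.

(187, 114, 56)

#d5c023 → (213, 192, 35); #ae4c42 → (174, 76, 66).
R = 213 + 0.67 × (174 − 213) = 213 + 0.67 × -39 = 186.87 → 187
G = 192 + 0.67 × (76 − 192) = 192 + 0.67 × -116 = 114.28 → 114
B = 35 + 0.67 × (66 − 35) = 35 + 0.67 × 31 = 55.77 → 56
So the blended color is (187, 114, 56), about #bb7238.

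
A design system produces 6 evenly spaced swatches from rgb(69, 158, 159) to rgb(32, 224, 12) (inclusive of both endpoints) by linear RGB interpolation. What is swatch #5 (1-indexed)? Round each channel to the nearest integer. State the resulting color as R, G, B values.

(39, 211, 41)

With 6 swatches and endpoints inclusive, swatch 5 sits at t = (5 − 1)/(6 − 1) = 4/5 ≈ 0.8.
R = 69 + 0.8 × (32 − 69) = 39.4 → 39
G = 158 + 0.8 × (224 − 158) = 210.8 → 211
B = 159 + 0.8 × (12 − 159) = 41.4 → 41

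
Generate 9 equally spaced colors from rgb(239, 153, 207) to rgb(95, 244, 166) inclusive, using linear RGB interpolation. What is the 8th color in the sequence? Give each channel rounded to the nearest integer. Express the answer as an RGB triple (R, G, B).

(113, 233, 171)

With 9 swatches and endpoints inclusive, swatch 8 sits at t = (8 − 1)/(9 − 1) = 7/8 ≈ 0.875.
R = 239 + 0.875 × (95 − 239) = 113 → 113
G = 153 + 0.875 × (244 − 153) = 232.625 → 233
B = 207 + 0.875 × (166 − 207) = 171.125 → 171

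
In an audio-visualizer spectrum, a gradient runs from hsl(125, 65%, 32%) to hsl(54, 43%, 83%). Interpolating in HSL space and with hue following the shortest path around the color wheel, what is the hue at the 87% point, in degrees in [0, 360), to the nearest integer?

Hue arc: Δh = 54 − 125 = -71° (|Δh| ≤ 180, already the shorter path).
H = 125 + 0.87 × (-71) = 63.23 → 63°

63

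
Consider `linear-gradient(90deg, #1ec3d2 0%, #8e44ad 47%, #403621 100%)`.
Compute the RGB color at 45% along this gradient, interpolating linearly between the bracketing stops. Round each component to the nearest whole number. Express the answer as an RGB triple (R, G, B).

45% lies between the 0% and 47% stops, so the local fraction is t = (45 − 0)/(47 − 0) = 45/47 ≈ 0.9574.
#1ec3d2 → (30, 195, 210); #8e44ad → (142, 68, 173).
R = 30 + 0.9574 × (142 − 30) = 137.229 → 137
G = 195 + 0.9574 × (68 − 195) = 73.41 → 73
B = 210 + 0.9574 × (173 − 210) = 174.576 → 175

(137, 73, 175)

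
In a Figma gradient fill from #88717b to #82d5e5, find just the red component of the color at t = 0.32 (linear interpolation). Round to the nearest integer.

134

R₁ = 136 (from #88717b), R₂ = 130 (from #82d5e5).
R = 136 + 0.32 × (130 − 136) = 134.08 → 134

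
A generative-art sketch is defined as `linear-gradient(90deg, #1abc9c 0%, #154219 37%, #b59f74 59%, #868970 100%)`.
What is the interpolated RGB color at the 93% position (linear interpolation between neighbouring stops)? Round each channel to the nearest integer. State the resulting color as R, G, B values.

93% lies between the 59% and 100% stops, so the local fraction is t = (93 − 59)/(100 − 59) = 34/41 ≈ 0.8293.
#b59f74 → (181, 159, 116); #868970 → (134, 137, 112).
R = 181 + 0.8293 × (134 − 181) = 142.023 → 142
G = 159 + 0.8293 × (137 − 159) = 140.755 → 141
B = 116 + 0.8293 × (112 − 116) = 112.683 → 113

(142, 141, 113)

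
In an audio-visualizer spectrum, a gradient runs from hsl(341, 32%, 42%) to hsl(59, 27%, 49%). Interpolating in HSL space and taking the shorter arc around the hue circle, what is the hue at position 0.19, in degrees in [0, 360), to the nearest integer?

356

Hue: 59 − 341 = -282°, but |-282| > 180 so the shorter arc goes the other way: Δh = -282 + 360 = 78°.
H = 341 + 0.19 × (78) = 355.82 → 356°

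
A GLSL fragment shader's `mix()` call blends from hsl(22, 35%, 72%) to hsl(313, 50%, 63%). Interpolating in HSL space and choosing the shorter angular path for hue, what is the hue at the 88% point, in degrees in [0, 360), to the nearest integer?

321

Hue: 313 − 22 = 291°, but |291| > 180 so the shorter arc goes the other way: Δh = 291 − 360 = -69°.
H = 22 + 0.88 × (-69) = -38.72 → -39 → -39 mod 360 = 321°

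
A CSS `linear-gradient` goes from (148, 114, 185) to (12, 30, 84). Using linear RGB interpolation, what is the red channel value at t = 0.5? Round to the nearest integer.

80

R = 148 + 0.5 × (12 − 148) = 80 → 80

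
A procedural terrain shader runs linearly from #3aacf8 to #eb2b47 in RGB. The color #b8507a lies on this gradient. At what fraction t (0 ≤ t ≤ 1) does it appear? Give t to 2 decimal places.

Invert the lerp on the R channel (largest span, 177): t = (184 − 58) / (235 − 58) = 126/177 = 0.71186.
Check on G: (80 − 172)/(43 − 172) = 0.7132 ✓

0.71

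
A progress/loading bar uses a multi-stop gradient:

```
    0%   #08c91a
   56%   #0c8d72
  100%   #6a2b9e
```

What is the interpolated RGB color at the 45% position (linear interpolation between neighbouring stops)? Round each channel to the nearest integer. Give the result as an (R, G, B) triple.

45% lies between the 0% and 56% stops, so the local fraction is t = (45 − 0)/(56 − 0) = 45/56 ≈ 0.8036.
#08c91a → (8, 201, 26); #0c8d72 → (12, 141, 114).
R = 8 + 0.8036 × (12 − 8) = 11.214 → 11
G = 201 + 0.8036 × (141 − 201) = 152.784 → 153
B = 26 + 0.8036 × (114 − 26) = 96.717 → 97

(11, 153, 97)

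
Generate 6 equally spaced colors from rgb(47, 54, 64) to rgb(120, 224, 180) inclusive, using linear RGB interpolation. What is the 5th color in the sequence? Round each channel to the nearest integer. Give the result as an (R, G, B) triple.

(105, 190, 157)

With 6 swatches and endpoints inclusive, swatch 5 sits at t = (5 − 1)/(6 − 1) = 4/5 ≈ 0.8.
R = 47 + 0.8 × (120 − 47) = 105.4 → 105
G = 54 + 0.8 × (224 − 54) = 190 → 190
B = 64 + 0.8 × (180 − 64) = 156.8 → 157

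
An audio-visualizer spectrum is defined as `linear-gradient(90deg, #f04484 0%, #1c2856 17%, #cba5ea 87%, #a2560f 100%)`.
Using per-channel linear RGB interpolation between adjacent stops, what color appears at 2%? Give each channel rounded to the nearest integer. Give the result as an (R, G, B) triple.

(215, 65, 127)

2% lies between the 0% and 17% stops, so the local fraction is t = (2 − 0)/(17 − 0) = 2/17 ≈ 0.1176.
#f04484 → (240, 68, 132); #1c2856 → (28, 40, 86).
R = 240 + 0.1176 × (28 − 240) = 215.069 → 215
G = 68 + 0.1176 × (40 − 68) = 64.707 → 65
B = 132 + 0.1176 × (86 − 132) = 126.59 → 127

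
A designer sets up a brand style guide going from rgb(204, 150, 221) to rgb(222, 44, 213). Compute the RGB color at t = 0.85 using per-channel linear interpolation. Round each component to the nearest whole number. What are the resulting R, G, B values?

(219, 60, 214)

R = 204 + 0.85 × (222 − 204) = 204 + 0.85 × 18 = 219.3 → 219
G = 150 + 0.85 × (44 − 150) = 150 + 0.85 × -106 = 59.9 → 60
B = 221 + 0.85 × (213 − 221) = 221 + 0.85 × -8 = 214.2 → 214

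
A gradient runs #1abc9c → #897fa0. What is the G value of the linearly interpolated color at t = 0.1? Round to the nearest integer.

182

G₁ = 188 (from #1abc9c), G₂ = 127 (from #897fa0).
G = 188 + 0.1 × (127 − 188) = 181.9 → 182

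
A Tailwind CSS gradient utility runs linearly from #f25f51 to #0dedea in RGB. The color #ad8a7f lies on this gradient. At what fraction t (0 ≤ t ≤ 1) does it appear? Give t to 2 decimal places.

Invert the lerp on the R channel (largest span, 229): t = (173 − 242) / (13 − 242) = -69/-229 = 0.30131.
Check on G: (138 − 95)/(237 − 95) = 0.3028 ✓

0.30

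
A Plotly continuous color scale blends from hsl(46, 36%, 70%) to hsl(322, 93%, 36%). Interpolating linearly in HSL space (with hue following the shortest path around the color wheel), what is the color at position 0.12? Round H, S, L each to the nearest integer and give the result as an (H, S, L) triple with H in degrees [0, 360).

Hue: 322 − 46 = 276°, but |276| > 180 so the shorter arc goes the other way: Δh = 276 − 360 = -84°.
H = 46 + 0.12 × (-84) = 35.92 → 36°
S = 36 + 0.12 × (93 − 36) = 42.84 → 43%
L = 70 + 0.12 × (36 − 70) = 65.92 → 66%

(36, 43, 66)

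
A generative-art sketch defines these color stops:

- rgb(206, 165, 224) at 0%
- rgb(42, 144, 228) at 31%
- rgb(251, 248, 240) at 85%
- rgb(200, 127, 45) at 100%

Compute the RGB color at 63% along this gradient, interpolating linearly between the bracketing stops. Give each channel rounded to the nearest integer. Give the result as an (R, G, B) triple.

63% lies between the 31% and 85% stops, so the local fraction is t = (63 − 31)/(85 − 31) = 32/54 ≈ 0.5926.
R = 42 + 0.5926 × (251 − 42) = 165.853 → 166
G = 144 + 0.5926 × (248 − 144) = 205.63 → 206
B = 228 + 0.5926 × (240 − 228) = 235.111 → 235

(166, 206, 235)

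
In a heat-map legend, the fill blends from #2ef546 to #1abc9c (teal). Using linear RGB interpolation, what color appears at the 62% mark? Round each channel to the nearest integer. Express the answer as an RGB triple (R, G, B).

(34, 210, 123)

#2ef546 → (46, 245, 70); #1abc9c → (26, 188, 156).
62% corresponds to t = 0.62.
R = 46 + 0.62 × (26 − 46) = 46 + 0.62 × -20 = 33.6 → 34
G = 245 + 0.62 × (188 − 245) = 245 + 0.62 × -57 = 209.66 → 210
B = 70 + 0.62 × (156 − 70) = 70 + 0.62 × 86 = 123.32 → 123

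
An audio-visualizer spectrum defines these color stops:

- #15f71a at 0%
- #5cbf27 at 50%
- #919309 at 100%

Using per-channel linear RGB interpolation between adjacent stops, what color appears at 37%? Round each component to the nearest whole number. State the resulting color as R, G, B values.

37% lies between the 0% and 50% stops, so the local fraction is t = (37 − 0)/(50 − 0) = 37/50 ≈ 0.74.
#15f71a → (21, 247, 26); #5cbf27 → (92, 191, 39).
R = 21 + 0.74 × (92 − 21) = 73.54 → 74
G = 247 + 0.74 × (191 − 247) = 205.56 → 206
B = 26 + 0.74 × (39 − 26) = 35.62 → 36

(74, 206, 36)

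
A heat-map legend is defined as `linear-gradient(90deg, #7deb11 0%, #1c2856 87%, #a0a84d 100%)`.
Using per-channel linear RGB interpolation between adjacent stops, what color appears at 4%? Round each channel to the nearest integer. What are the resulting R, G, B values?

(121, 226, 20)

4% lies between the 0% and 87% stops, so the local fraction is t = (4 − 0)/(87 − 0) = 4/87 ≈ 0.046.
#7deb11 → (125, 235, 17); #1c2856 → (28, 40, 86).
R = 125 + 0.046 × (28 − 125) = 120.538 → 121
G = 235 + 0.046 × (40 − 235) = 226.03 → 226
B = 17 + 0.046 × (86 − 17) = 20.174 → 20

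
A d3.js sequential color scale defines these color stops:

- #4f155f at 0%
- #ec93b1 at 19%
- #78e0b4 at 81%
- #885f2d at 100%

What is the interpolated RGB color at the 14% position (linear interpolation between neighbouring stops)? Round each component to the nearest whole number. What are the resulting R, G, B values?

(195, 114, 155)

14% lies between the 0% and 19% stops, so the local fraction is t = (14 − 0)/(19 − 0) = 14/19 ≈ 0.7368.
#4f155f → (79, 21, 95); #ec93b1 → (236, 147, 177).
R = 79 + 0.7368 × (236 − 79) = 194.678 → 195
G = 21 + 0.7368 × (147 − 21) = 113.837 → 114
B = 95 + 0.7368 × (177 − 95) = 155.418 → 155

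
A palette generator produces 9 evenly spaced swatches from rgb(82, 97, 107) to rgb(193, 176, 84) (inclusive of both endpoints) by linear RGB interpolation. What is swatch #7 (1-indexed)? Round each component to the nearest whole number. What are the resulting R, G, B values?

With 9 swatches and endpoints inclusive, swatch 7 sits at t = (7 − 1)/(9 − 1) = 6/8 ≈ 0.75.
R = 82 + 0.75 × (193 − 82) = 165.25 → 165
G = 97 + 0.75 × (176 − 97) = 156.25 → 156
B = 107 + 0.75 × (84 − 107) = 89.75 → 90

(165, 156, 90)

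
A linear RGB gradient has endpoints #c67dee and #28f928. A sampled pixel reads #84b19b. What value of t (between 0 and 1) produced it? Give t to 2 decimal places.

0.42

Invert the lerp on the B channel (largest span, 198): t = (155 − 238) / (40 − 238) = -83/-198 = 0.41919.
Check on R: (132 − 198)/(40 − 198) = 0.4177 ✓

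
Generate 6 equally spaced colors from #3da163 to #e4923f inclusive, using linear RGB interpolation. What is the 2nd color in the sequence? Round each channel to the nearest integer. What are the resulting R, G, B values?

(94, 158, 92)

With 6 swatches and endpoints inclusive, swatch 2 sits at t = (2 − 1)/(6 − 1) = 1/5 ≈ 0.2.
#3da163 → (61, 161, 99); #e4923f → (228, 146, 63).
R = 61 + 0.2 × (228 − 61) = 94.4 → 94
G = 161 + 0.2 × (146 − 161) = 158 → 158
B = 99 + 0.2 × (63 − 99) = 91.8 → 92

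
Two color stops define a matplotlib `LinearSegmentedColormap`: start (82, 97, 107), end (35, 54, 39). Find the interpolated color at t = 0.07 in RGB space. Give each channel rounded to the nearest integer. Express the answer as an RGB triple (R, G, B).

(79, 94, 102)

R = 82 + 0.07 × (35 − 82) = 82 + 0.07 × -47 = 78.71 → 79
G = 97 + 0.07 × (54 − 97) = 97 + 0.07 × -43 = 93.99 → 94
B = 107 + 0.07 × (39 − 107) = 107 + 0.07 × -68 = 102.24 → 102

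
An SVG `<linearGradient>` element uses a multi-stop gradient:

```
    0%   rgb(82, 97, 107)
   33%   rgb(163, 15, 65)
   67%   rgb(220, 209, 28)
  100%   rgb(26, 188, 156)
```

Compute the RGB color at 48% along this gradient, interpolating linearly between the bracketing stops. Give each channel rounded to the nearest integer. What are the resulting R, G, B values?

(188, 101, 49)

48% lies between the 33% and 67% stops, so the local fraction is t = (48 − 33)/(67 − 33) = 15/34 ≈ 0.4412.
R = 163 + 0.4412 × (220 − 163) = 188.148 → 188
G = 15 + 0.4412 × (209 − 15) = 100.593 → 101
B = 65 + 0.4412 × (28 − 65) = 48.676 → 49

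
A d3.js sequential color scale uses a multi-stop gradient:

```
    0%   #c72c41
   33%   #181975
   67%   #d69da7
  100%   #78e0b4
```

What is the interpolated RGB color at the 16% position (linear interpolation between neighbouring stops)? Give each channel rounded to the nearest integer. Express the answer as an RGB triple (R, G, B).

16% lies between the 0% and 33% stops, so the local fraction is t = (16 − 0)/(33 − 0) = 16/33 ≈ 0.4848.
#c72c41 → (199, 44, 65); #181975 → (24, 25, 117).
R = 199 + 0.4848 × (24 − 199) = 114.16 → 114
G = 44 + 0.4848 × (25 − 44) = 34.789 → 35
B = 65 + 0.4848 × (117 − 65) = 90.21 → 90

(114, 35, 90)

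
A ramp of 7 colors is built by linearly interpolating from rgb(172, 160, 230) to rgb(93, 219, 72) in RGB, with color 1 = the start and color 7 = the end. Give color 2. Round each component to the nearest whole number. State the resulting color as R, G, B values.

(159, 170, 204)

With 7 swatches and endpoints inclusive, swatch 2 sits at t = (2 − 1)/(7 − 1) = 1/6 ≈ 0.1667.
R = 172 + 0.1667 × (93 − 172) = 158.831 → 159
G = 160 + 0.1667 × (219 − 160) = 169.835 → 170
B = 230 + 0.1667 × (72 − 230) = 203.661 → 204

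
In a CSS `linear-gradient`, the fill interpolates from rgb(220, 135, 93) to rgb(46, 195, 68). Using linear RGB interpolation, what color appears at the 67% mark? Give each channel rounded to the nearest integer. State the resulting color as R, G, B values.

67% corresponds to t = 0.67.
R = 220 + 0.67 × (46 − 220) = 220 + 0.67 × -174 = 103.42 → 103
G = 135 + 0.67 × (195 − 135) = 135 + 0.67 × 60 = 175.2 → 175
B = 93 + 0.67 × (68 − 93) = 93 + 0.67 × -25 = 76.25 → 76

(103, 175, 76)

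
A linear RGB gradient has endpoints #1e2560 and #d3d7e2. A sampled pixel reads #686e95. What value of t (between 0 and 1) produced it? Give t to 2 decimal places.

Invert the lerp on the R channel (largest span, 181): t = (104 − 30) / (211 − 30) = 74/181 = 0.40884.
Check on G: (110 − 37)/(215 − 37) = 0.4101 ✓

0.41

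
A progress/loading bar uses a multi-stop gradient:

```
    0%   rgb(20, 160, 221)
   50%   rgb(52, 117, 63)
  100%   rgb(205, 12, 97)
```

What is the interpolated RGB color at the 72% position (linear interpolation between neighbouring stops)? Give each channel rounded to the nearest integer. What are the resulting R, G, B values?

72% lies between the 50% and 100% stops, so the local fraction is t = (72 − 50)/(100 − 50) = 22/50 ≈ 0.44.
R = 52 + 0.44 × (205 − 52) = 119.32 → 119
G = 117 + 0.44 × (12 − 117) = 70.8 → 71
B = 63 + 0.44 × (97 − 63) = 77.96 → 78

(119, 71, 78)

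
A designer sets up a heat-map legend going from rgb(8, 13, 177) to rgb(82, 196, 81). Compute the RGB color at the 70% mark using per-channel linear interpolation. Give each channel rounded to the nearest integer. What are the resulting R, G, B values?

70% corresponds to t = 0.7.
R = 8 + 0.7 × (82 − 8) = 8 + 0.7 × 74 = 59.8 → 60
G = 13 + 0.7 × (196 − 13) = 13 + 0.7 × 183 = 141.1 → 141
B = 177 + 0.7 × (81 − 177) = 177 + 0.7 × -96 = 109.8 → 110

(60, 141, 110)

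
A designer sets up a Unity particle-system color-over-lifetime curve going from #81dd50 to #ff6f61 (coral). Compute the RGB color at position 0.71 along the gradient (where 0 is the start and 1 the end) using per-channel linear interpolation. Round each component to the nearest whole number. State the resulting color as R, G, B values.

#81dd50 → (129, 221, 80); #ff6f61 → (255, 111, 97).
R = 129 + 0.71 × (255 − 129) = 129 + 0.71 × 126 = 218.46 → 218
G = 221 + 0.71 × (111 − 221) = 221 + 0.71 × -110 = 142.9 → 143
B = 80 + 0.71 × (97 − 80) = 80 + 0.71 × 17 = 92.07 → 92

(218, 143, 92)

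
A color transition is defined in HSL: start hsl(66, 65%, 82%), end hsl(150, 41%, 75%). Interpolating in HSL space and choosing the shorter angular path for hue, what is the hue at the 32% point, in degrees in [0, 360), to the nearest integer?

93

Hue arc: Δh = 150 − 66 = 84° (|Δh| ≤ 180, already the shorter path).
H = 66 + 0.32 × (84) = 92.88 → 93°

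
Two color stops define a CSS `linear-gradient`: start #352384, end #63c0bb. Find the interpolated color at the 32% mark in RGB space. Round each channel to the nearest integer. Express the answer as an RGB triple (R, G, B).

(68, 85, 150)

#352384 → (53, 35, 132); #63c0bb → (99, 192, 187).
32% corresponds to t = 0.32.
R = 53 + 0.32 × (99 − 53) = 53 + 0.32 × 46 = 67.72 → 68
G = 35 + 0.32 × (192 − 35) = 35 + 0.32 × 157 = 85.24 → 85
B = 132 + 0.32 × (187 − 132) = 132 + 0.32 × 55 = 149.6 → 150
So the blended color is (68, 85, 150), about #445596.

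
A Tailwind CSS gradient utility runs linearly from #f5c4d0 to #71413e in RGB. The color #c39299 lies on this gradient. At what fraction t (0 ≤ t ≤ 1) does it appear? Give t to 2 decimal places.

0.38

Invert the lerp on the B channel (largest span, 146): t = (153 − 208) / (62 − 208) = -55/-146 = 0.37671.
Check on R: (195 − 245)/(113 − 245) = 0.3788 ✓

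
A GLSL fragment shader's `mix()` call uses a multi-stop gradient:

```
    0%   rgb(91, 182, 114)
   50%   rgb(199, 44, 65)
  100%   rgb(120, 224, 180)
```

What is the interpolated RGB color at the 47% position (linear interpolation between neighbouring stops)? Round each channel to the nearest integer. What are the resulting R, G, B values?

47% lies between the 0% and 50% stops, so the local fraction is t = (47 − 0)/(50 − 0) = 47/50 ≈ 0.94.
R = 91 + 0.94 × (199 − 91) = 192.52 → 193
G = 182 + 0.94 × (44 − 182) = 52.28 → 52
B = 114 + 0.94 × (65 − 114) = 67.94 → 68

(193, 52, 68)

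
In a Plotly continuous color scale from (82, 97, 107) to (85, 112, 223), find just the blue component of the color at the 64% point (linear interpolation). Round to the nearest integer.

181

B = 107 + 0.64 × (223 − 107) = 181.24 → 181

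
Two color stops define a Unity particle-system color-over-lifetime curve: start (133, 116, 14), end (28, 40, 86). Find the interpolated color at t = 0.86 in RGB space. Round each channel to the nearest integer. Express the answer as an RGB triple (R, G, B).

R = 133 + 0.86 × (28 − 133) = 133 + 0.86 × -105 = 42.7 → 43
G = 116 + 0.86 × (40 − 116) = 116 + 0.86 × -76 = 50.64 → 51
B = 14 + 0.86 × (86 − 14) = 14 + 0.86 × 72 = 75.92 → 76

(43, 51, 76)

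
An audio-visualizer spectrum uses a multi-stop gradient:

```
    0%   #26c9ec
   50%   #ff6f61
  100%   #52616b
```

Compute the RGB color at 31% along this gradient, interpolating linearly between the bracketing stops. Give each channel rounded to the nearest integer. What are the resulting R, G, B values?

(173, 145, 150)

31% lies between the 0% and 50% stops, so the local fraction is t = (31 − 0)/(50 − 0) = 31/50 ≈ 0.62.
#26c9ec → (38, 201, 236); #ff6f61 → (255, 111, 97).
R = 38 + 0.62 × (255 − 38) = 172.54 → 173
G = 201 + 0.62 × (111 − 201) = 145.2 → 145
B = 236 + 0.62 × (97 − 236) = 149.82 → 150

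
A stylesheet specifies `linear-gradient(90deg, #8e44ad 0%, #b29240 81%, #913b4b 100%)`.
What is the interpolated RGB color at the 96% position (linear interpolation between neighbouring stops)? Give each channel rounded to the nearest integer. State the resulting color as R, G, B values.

(152, 77, 73)

96% lies between the 81% and 100% stops, so the local fraction is t = (96 − 81)/(100 − 81) = 15/19 ≈ 0.7895.
#b29240 → (178, 146, 64); #913b4b → (145, 59, 75).
R = 178 + 0.7895 × (145 − 178) = 151.947 → 152
G = 146 + 0.7895 × (59 − 146) = 77.314 → 77
B = 64 + 0.7895 × (75 − 64) = 72.684 → 73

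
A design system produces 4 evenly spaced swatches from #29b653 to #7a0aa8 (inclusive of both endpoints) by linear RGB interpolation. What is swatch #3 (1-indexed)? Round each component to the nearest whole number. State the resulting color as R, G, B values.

With 4 swatches and endpoints inclusive, swatch 3 sits at t = (3 − 1)/(4 − 1) = 2/3 ≈ 0.6667.
#29b653 → (41, 182, 83); #7a0aa8 → (122, 10, 168).
R = 41 + 0.6667 × (122 − 41) = 95.003 → 95
G = 182 + 0.6667 × (10 − 182) = 67.328 → 67
B = 83 + 0.6667 × (168 − 83) = 139.669 → 140

(95, 67, 140)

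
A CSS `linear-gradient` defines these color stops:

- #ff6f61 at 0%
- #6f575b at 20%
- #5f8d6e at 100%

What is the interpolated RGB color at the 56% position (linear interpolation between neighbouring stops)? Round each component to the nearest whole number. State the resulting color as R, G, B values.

56% lies between the 20% and 100% stops, so the local fraction is t = (56 − 20)/(100 − 20) = 36/80 ≈ 0.45.
#6f575b → (111, 87, 91); #5f8d6e → (95, 141, 110).
R = 111 + 0.45 × (95 − 111) = 103.8 → 104
G = 87 + 0.45 × (141 − 87) = 111.3 → 111
B = 91 + 0.45 × (110 − 91) = 99.55 → 100

(104, 111, 100)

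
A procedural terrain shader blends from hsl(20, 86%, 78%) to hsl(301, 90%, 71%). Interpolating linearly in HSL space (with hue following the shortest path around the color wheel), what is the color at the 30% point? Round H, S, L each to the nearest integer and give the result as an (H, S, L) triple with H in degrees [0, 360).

(356, 87, 76)

Hue: 301 − 20 = 281°, but |281| > 180 so the shorter arc goes the other way: Δh = 281 − 360 = -79°.
H = 20 + 0.3 × (-79) = -3.7 → -4 → -4 mod 360 = 356°
S = 86 + 0.3 × (90 − 86) = 87.2 → 87%
L = 78 + 0.3 × (71 − 78) = 75.9 → 76%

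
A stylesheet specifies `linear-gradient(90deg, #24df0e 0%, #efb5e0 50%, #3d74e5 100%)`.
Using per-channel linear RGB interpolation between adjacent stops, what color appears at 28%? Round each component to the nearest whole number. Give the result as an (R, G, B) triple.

(150, 199, 132)

28% lies between the 0% and 50% stops, so the local fraction is t = (28 − 0)/(50 − 0) = 28/50 ≈ 0.56.
#24df0e → (36, 223, 14); #efb5e0 → (239, 181, 224).
R = 36 + 0.56 × (239 − 36) = 149.68 → 150
G = 223 + 0.56 × (181 − 223) = 199.48 → 199
B = 14 + 0.56 × (224 − 14) = 131.6 → 132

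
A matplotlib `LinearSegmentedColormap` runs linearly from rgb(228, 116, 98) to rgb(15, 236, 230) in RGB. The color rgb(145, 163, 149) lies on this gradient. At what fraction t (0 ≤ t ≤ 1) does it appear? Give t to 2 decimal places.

Invert the lerp on the R channel (largest span, 213): t = (145 − 228) / (15 − 228) = -83/-213 = 0.38967.
Check on G: (163 − 116)/(236 − 116) = 0.3917 ✓

0.39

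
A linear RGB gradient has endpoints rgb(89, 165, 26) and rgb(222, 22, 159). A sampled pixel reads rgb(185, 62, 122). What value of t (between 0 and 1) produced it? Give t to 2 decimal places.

Invert the lerp on the G channel (largest span, 143): t = (62 − 165) / (22 − 165) = -103/-143 = 0.72028.
Check on R: (185 − 89)/(222 − 89) = 0.7218 ✓

0.72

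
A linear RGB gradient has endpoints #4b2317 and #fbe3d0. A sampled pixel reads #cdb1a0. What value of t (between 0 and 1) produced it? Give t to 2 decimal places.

0.74

Invert the lerp on the G channel (largest span, 192): t = (177 − 35) / (227 − 35) = 142/192 = 0.73958.
Check on R: (205 − 75)/(251 − 75) = 0.7386 ✓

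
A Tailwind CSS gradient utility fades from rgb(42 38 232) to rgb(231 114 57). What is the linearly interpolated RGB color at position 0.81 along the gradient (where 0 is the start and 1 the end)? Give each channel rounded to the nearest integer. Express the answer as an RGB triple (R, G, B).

(195, 100, 90)

R = 42 + 0.81 × (231 − 42) = 42 + 0.81 × 189 = 195.09 → 195
G = 38 + 0.81 × (114 − 38) = 38 + 0.81 × 76 = 99.56 → 100
B = 232 + 0.81 × (57 − 232) = 232 + 0.81 × -175 = 90.25 → 90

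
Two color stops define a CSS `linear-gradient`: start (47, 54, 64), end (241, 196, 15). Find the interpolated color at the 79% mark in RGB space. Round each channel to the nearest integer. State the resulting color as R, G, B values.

(200, 166, 25)

79% corresponds to t = 0.79.
R = 47 + 0.79 × (241 − 47) = 47 + 0.79 × 194 = 200.26 → 200
G = 54 + 0.79 × (196 − 54) = 54 + 0.79 × 142 = 166.18 → 166
B = 64 + 0.79 × (15 − 64) = 64 + 0.79 × -49 = 25.29 → 25
So the blended color is (200, 166, 25), about #c8a619.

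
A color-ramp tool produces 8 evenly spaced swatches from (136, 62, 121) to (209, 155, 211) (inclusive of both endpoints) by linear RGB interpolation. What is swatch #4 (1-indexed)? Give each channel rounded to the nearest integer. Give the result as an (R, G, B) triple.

(167, 102, 160)

With 8 swatches and endpoints inclusive, swatch 4 sits at t = (4 − 1)/(8 − 1) = 3/7 ≈ 0.4286.
R = 136 + 0.4286 × (209 − 136) = 167.288 → 167
G = 62 + 0.4286 × (155 − 62) = 101.86 → 102
B = 121 + 0.4286 × (211 − 121) = 159.574 → 160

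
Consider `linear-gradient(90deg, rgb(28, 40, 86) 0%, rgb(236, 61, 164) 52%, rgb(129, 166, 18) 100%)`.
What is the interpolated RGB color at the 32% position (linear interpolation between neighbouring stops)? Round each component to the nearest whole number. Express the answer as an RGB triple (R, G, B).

(156, 53, 134)

32% lies between the 0% and 52% stops, so the local fraction is t = (32 − 0)/(52 − 0) = 32/52 ≈ 0.6154.
R = 28 + 0.6154 × (236 − 28) = 156.003 → 156
G = 40 + 0.6154 × (61 − 40) = 52.923 → 53
B = 86 + 0.6154 × (164 − 86) = 134.001 → 134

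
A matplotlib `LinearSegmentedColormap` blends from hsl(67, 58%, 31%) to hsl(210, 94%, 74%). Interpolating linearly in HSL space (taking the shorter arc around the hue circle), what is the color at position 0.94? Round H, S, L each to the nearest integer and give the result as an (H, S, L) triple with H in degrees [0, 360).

Hue arc: Δh = 210 − 67 = 143° (|Δh| ≤ 180, already the shorter path).
H = 67 + 0.94 × (143) = 201.42 → 201°
S = 58 + 0.94 × (94 − 58) = 91.84 → 92%
L = 31 + 0.94 × (74 − 31) = 71.42 → 71%

(201, 92, 71)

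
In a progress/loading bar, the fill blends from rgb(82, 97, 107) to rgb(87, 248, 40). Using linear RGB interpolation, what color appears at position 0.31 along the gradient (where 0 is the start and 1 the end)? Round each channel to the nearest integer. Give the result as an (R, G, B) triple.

R = 82 + 0.31 × (87 − 82) = 82 + 0.31 × 5 = 83.55 → 84
G = 97 + 0.31 × (248 − 97) = 97 + 0.31 × 151 = 143.81 → 144
B = 107 + 0.31 × (40 − 107) = 107 + 0.31 × -67 = 86.23 → 86

(84, 144, 86)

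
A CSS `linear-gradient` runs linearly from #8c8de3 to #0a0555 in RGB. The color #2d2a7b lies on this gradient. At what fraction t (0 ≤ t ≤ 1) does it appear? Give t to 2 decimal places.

Invert the lerp on the B channel (largest span, 142): t = (123 − 227) / (85 − 227) = -104/-142 = 0.73239.
Check on R: (45 − 140)/(10 − 140) = 0.7308 ✓

0.73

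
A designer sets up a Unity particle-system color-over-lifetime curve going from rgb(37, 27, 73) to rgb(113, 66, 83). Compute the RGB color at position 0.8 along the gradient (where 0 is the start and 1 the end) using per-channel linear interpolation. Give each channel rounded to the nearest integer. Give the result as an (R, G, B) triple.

(98, 58, 81)

R = 37 + 0.8 × (113 − 37) = 37 + 0.8 × 76 = 97.8 → 98
G = 27 + 0.8 × (66 − 27) = 27 + 0.8 × 39 = 58.2 → 58
B = 73 + 0.8 × (83 − 73) = 73 + 0.8 × 10 = 81 → 81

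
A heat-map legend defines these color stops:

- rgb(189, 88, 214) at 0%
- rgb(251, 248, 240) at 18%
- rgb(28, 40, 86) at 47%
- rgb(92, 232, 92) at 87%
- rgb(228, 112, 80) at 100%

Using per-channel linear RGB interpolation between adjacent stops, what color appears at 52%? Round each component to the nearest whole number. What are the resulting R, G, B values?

(36, 64, 87)

52% lies between the 47% and 87% stops, so the local fraction is t = (52 − 47)/(87 − 47) = 5/40 ≈ 0.125.
R = 28 + 0.125 × (92 − 28) = 36 → 36
G = 40 + 0.125 × (232 − 40) = 64 → 64
B = 86 + 0.125 × (92 − 86) = 86.75 → 87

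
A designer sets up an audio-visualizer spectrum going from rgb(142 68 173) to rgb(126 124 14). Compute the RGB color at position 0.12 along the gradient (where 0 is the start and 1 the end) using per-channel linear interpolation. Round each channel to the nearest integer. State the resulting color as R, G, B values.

R = 142 + 0.12 × (126 − 142) = 142 + 0.12 × -16 = 140.08 → 140
G = 68 + 0.12 × (124 − 68) = 68 + 0.12 × 56 = 74.72 → 75
B = 173 + 0.12 × (14 − 173) = 173 + 0.12 × -159 = 153.92 → 154

(140, 75, 154)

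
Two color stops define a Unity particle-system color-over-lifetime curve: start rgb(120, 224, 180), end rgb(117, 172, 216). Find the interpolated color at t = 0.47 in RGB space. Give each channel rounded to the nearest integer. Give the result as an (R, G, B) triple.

R = 120 + 0.47 × (117 − 120) = 120 + 0.47 × -3 = 118.59 → 119
G = 224 + 0.47 × (172 − 224) = 224 + 0.47 × -52 = 199.56 → 200
B = 180 + 0.47 × (216 − 180) = 180 + 0.47 × 36 = 196.92 → 197
So the blended color is (119, 200, 197), about #77c8c5.

(119, 200, 197)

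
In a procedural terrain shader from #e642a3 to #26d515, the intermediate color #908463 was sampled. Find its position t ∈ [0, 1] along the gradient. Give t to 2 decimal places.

Invert the lerp on the R channel (largest span, 192): t = (144 − 230) / (38 − 230) = -86/-192 = 0.44792.
Check on G: (132 − 66)/(213 − 66) = 0.449 ✓

0.45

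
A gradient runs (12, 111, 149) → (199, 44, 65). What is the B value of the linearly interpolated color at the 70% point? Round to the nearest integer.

B = 149 + 0.7 × (65 − 149) = 90.2 → 90

90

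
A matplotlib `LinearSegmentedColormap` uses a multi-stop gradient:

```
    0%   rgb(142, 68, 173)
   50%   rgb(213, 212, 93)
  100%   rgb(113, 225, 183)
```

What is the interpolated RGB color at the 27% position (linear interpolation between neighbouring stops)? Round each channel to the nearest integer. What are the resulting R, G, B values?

27% lies between the 0% and 50% stops, so the local fraction is t = (27 − 0)/(50 − 0) = 27/50 ≈ 0.54.
R = 142 + 0.54 × (213 − 142) = 180.34 → 180
G = 68 + 0.54 × (212 − 68) = 145.76 → 146
B = 173 + 0.54 × (93 − 173) = 129.8 → 130

(180, 146, 130)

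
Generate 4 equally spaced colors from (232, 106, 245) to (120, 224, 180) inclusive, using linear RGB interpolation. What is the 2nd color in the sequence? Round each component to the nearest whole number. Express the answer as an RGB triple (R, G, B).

(195, 145, 223)

With 4 swatches and endpoints inclusive, swatch 2 sits at t = (2 − 1)/(4 − 1) = 1/3 ≈ 0.3333.
R = 232 + 0.3333 × (120 − 232) = 194.67 → 195
G = 106 + 0.3333 × (224 − 106) = 145.329 → 145
B = 245 + 0.3333 × (180 − 245) = 223.335 → 223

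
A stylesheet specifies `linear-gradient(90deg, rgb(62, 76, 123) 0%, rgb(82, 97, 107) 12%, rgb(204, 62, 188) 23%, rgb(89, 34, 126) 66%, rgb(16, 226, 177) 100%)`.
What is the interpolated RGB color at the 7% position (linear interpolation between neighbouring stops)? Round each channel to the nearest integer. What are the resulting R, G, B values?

(74, 88, 114)

7% lies between the 0% and 12% stops, so the local fraction is t = (7 − 0)/(12 − 0) = 7/12 ≈ 0.5833.
R = 62 + 0.5833 × (82 − 62) = 73.666 → 74
G = 76 + 0.5833 × (97 − 76) = 88.249 → 88
B = 123 + 0.5833 × (107 − 123) = 113.667 → 114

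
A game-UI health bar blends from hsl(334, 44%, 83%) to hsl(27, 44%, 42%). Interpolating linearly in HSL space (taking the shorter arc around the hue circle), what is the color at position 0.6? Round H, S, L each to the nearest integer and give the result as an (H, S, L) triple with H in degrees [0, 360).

(6, 44, 58)

Hue: 27 − 334 = -307°, but |-307| > 180 so the shorter arc goes the other way: Δh = -307 + 360 = 53°.
H = 334 + 0.6 × (53) = 365.8 → 366 → 366 mod 360 = 6°
S = 44 + 0.6 × (44 − 44) = 44 → 44%
L = 83 + 0.6 × (42 − 83) = 58.4 → 58%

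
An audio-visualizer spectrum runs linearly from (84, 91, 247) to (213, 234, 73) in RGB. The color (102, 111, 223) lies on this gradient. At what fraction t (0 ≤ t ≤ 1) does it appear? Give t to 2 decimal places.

Invert the lerp on the B channel (largest span, 174): t = (223 − 247) / (73 − 247) = -24/-174 = 0.13793.
Check on R: (102 − 84)/(213 − 84) = 0.1395 ✓

0.14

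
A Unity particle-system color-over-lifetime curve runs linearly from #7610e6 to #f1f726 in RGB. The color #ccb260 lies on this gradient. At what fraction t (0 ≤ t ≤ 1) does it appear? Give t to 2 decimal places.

Invert the lerp on the G channel (largest span, 231): t = (178 − 16) / (247 − 16) = 162/231 = 0.7013.
Check on R: (204 − 118)/(241 − 118) = 0.6992 ✓

0.70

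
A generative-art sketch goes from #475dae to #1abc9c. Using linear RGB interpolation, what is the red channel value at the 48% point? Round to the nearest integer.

49

R₁ = 71 (from #475dae), R₂ = 26 (from #1abc9c).
R = 71 + 0.48 × (26 − 71) = 49.4 → 49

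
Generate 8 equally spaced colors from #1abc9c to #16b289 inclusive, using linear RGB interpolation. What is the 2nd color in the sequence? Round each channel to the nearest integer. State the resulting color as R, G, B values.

(25, 187, 153)

With 8 swatches and endpoints inclusive, swatch 2 sits at t = (2 − 1)/(8 − 1) = 1/7 ≈ 0.1429.
#1abc9c → (26, 188, 156); #16b289 → (22, 178, 137).
R = 26 + 0.1429 × (22 − 26) = 25.428 → 25
G = 188 + 0.1429 × (178 − 188) = 186.571 → 187
B = 156 + 0.1429 × (137 − 156) = 153.285 → 153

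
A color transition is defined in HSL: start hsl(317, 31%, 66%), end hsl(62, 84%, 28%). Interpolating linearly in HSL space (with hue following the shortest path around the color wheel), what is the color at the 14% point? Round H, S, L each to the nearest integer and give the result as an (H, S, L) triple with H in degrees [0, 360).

(332, 38, 61)

Hue: 62 − 317 = -255°, but |-255| > 180 so the shorter arc goes the other way: Δh = -255 + 360 = 105°.
H = 317 + 0.14 × (105) = 331.7 → 332°
S = 31 + 0.14 × (84 − 31) = 38.42 → 38%
L = 66 + 0.14 × (28 − 66) = 60.68 → 61%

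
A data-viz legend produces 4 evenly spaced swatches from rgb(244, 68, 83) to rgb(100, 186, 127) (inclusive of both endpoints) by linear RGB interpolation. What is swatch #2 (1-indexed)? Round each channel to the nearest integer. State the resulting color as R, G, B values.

With 4 swatches and endpoints inclusive, swatch 2 sits at t = (2 − 1)/(4 − 1) = 1/3 ≈ 0.3333.
R = 244 + 0.3333 × (100 − 244) = 196.005 → 196
G = 68 + 0.3333 × (186 − 68) = 107.329 → 107
B = 83 + 0.3333 × (127 − 83) = 97.665 → 98

(196, 107, 98)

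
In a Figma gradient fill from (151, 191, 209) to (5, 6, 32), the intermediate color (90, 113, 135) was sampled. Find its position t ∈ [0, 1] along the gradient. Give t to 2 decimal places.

0.42

Invert the lerp on the G channel (largest span, 185): t = (113 − 191) / (6 − 191) = -78/-185 = 0.42162.
Check on R: (90 − 151)/(5 − 151) = 0.4178 ✓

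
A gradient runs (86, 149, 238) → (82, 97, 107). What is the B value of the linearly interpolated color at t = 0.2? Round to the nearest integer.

212

B = 238 + 0.2 × (107 − 238) = 211.8 → 212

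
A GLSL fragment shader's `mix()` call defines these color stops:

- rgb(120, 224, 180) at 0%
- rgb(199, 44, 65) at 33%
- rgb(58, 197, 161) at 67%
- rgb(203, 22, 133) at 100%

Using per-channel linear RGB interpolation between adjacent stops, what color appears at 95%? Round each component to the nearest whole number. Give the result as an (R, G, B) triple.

(181, 49, 137)

95% lies between the 67% and 100% stops, so the local fraction is t = (95 − 67)/(100 − 67) = 28/33 ≈ 0.8485.
R = 58 + 0.8485 × (203 − 58) = 181.032 → 181
G = 197 + 0.8485 × (22 − 197) = 48.512 → 49
B = 161 + 0.8485 × (133 − 161) = 137.242 → 137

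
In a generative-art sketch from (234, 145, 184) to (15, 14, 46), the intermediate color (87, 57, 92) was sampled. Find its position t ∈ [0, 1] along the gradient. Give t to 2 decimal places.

Invert the lerp on the R channel (largest span, 219): t = (87 − 234) / (15 − 234) = -147/-219 = 0.67123.
Check on G: (57 − 145)/(14 − 145) = 0.6718 ✓

0.67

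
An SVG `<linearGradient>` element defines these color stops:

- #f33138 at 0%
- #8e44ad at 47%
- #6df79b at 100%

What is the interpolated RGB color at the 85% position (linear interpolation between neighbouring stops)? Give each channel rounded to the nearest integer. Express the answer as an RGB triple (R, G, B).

85% lies between the 47% and 100% stops, so the local fraction is t = (85 − 47)/(100 − 47) = 38/53 ≈ 0.717.
#8e44ad → (142, 68, 173); #6df79b → (109, 247, 155).
R = 142 + 0.717 × (109 − 142) = 118.339 → 118
G = 68 + 0.717 × (247 − 68) = 196.343 → 196
B = 173 + 0.717 × (155 − 173) = 160.094 → 160

(118, 196, 160)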